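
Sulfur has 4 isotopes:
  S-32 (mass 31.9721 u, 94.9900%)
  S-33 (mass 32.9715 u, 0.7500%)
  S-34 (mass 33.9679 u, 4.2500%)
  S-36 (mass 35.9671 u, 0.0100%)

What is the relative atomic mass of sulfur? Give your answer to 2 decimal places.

32.06 u

Average mass = Σ (abundance × isotope mass) = 0.949900 × 31.9721 + 0.007500 × 32.9715 + 0.042500 × 33.9679 + 0.000100 × 35.9671
= 30.37030 + 0.24729 + 1.44364 + 0.00360 = 32.06483 u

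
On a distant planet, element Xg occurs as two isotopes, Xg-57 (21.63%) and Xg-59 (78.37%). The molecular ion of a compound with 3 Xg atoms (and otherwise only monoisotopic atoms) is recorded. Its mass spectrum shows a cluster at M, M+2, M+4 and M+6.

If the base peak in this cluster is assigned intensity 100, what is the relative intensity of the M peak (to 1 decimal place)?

Binomial terms of (0.2163 + 0.7837)^3: M 0.0101, M+2 0.1100, M+4 0.3985, M+6 0.4813 → M+6 is the base peak.
P(M+6) = C(3,3) × 0.2163^0 × 0.7837^3 = 1 × 1.0000 × 0.48133733 = 0.481337 (base)
P(M) = C(3,0) × 0.2163^3 × 0.7837^0 = 1 × 0.01011974 × 1.0000 = 0.010120
Relative intensity = 0.010120 / 0.481337 × 100 = 2.1

2.1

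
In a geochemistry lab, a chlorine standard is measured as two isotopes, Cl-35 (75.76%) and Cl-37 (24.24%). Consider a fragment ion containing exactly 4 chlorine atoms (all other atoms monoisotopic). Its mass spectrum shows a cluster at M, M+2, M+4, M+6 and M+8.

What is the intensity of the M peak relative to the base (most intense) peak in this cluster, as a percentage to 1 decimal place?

(0.7576 + 0.2424)^4 gives M 0.3294, M+2 0.4216, M+4 0.2023, M+6 0.0432, M+8 0.0035; the largest is M+2.
P(M+2) = C(4,1) × 0.7576^3 × 0.2424^1 = 4 × 0.4348304 × 0.2424 = 0.421612 (base)
P(M) = C(4,0) × 0.7576^4 × 0.2424^0 = 1 × 0.32942751 × 1.0000 = 0.329428
Relative intensity = 0.329428 / 0.421612 × 100 = 78.1

78.1%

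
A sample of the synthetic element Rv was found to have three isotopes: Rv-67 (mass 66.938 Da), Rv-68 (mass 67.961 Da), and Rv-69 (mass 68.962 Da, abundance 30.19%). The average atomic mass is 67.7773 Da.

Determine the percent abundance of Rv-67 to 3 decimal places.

47.498%

The remaining 69.81% is split between Rv-67 (fraction x) and Rv-68 (fraction 0.6981 − x).
Substituting: 66.938x + 67.961(0.6981 − x) = 46.9576722
(66.938 − 67.961)x = -0.4859019  ⇒  x = 0.47498, y = 0.22312
Rv-67: 47.498%, Rv-68: 22.312%.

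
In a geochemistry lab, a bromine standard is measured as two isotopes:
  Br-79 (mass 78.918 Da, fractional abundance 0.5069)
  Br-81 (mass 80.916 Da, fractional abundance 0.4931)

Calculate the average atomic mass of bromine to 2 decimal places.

79.90 Da

The abundance-weighted mean is 0.5069 × 78.918 + 0.4931 × 80.916
= 40.0035 + 39.8997 = 79.9032 Da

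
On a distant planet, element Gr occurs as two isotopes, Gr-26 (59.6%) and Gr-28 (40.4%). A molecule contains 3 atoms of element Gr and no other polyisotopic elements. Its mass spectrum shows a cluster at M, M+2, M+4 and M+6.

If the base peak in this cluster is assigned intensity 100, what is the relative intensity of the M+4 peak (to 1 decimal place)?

Binomial terms of (0.596 + 0.404)^3: M 0.2117, M+2 0.4305, M+4 0.2918, M+6 0.0659 → M+2 is the base peak.
P(M+2) = C(3,1) × 0.596^2 × 0.404^1 = 3 × 0.355216 × 0.4040 = 0.430522 (base)
P(M+4) = C(3,2) × 0.596^1 × 0.404^2 = 3 × 0.5960 × 0.163216 = 0.291830
Relative intensity = 0.291830 / 0.430522 × 100 = 67.8

67.8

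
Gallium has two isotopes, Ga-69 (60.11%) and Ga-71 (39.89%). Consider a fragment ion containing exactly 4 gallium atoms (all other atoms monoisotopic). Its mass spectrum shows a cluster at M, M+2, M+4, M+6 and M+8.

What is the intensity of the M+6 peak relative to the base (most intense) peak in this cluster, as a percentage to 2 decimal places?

44.04%

Binomial terms of (0.6011 + 0.3989)^4: M 0.1306, M+2 0.3465, M+4 0.3450, M+6 0.1526, M+8 0.0253 → M+2 is the base peak.
P(M+2) = C(4,1) × 0.6011^3 × 0.3989^1 = 4 × 0.21719018 × 0.3989 = 0.346549 (base)
P(M+6) = C(4,3) × 0.6011^1 × 0.3989^3 = 4 × 0.6011 × 0.06347345 = 0.152616
Relative intensity = 0.152616 / 0.346549 × 100 = 44.04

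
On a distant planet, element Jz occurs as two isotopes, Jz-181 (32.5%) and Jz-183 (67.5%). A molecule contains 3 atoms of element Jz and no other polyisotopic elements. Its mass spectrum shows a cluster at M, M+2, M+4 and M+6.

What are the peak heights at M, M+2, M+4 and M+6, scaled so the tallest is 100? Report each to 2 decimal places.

The 3 Jz atoms are independent, so intensities follow the terms of (0.325 + 0.675)^3.
P(M) = 0.325^3 = 0.034328
P(M+2) = 3 × 0.325^2 × 0.675^1 = 0.213891
P(M+4) = 3 × 0.325^1 × 0.675^2 = 0.444234
P(M+6) = 0.675^3 = 0.307547
The M+4 peak is largest (0.444234); scaling to 100 gives 7.73 : 48.15 : 100.00 : 69.23.

7.73 : 48.15 : 100.00 : 69.23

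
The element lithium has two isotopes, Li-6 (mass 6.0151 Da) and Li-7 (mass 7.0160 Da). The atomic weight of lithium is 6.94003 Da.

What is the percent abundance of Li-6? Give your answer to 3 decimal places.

With x = fraction of Li-6 (so Li-7 is 1 − x):
6.0151·x + 7.0160·(1 − x) = 6.94003
(6.0151 − 7.0160)·x = 6.94003 − 7.0160
x = -0.07597 / -1.0009 = 0.07590 → 7.590% Li-6, 92.410% Li-7.

7.590%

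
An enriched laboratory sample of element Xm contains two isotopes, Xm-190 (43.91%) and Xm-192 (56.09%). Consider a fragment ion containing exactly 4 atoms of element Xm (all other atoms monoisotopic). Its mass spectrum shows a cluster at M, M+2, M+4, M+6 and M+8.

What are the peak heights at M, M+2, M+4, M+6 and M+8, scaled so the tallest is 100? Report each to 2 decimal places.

10.21 : 52.19 : 100.00 : 85.16 : 27.20

The 4 Xm atoms are independent, so intensities follow the terms of (0.4391 + 0.5609)^4.
P(M) = 0.4391^4 = 0.037175
P(M+2) = 4 × 0.4391^3 × 0.5609^1 = 0.189948
P(M+4) = 6 × 0.4391^2 × 0.5609^2 = 0.363956
P(M+6) = 4 × 0.4391^1 × 0.5609^3 = 0.309942
P(M+8) = 0.5609^4 = 0.098979
The M+4 peak is largest (0.363956); scaling to 100 gives 10.21 : 52.19 : 100.00 : 85.16 : 27.20.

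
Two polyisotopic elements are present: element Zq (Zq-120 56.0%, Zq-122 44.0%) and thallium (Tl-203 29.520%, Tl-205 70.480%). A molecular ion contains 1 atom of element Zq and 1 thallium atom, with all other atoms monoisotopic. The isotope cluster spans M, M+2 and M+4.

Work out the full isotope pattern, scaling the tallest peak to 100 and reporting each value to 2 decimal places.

31.51 : 100.00 : 59.12

Element Zq pattern (n=1): 0.5600 : 0.4400
Thallium pattern (n=1): 0.2952 : 0.7048
Convolve the two distributions (both contribute in 2-u steps):
  M: 0.5600×0.2952 = 0.165312
  M+2: 0.5600×0.7048 + 0.4400×0.2952 = 0.524576
  M+4: 0.4400×0.7048 = 0.310112
Scale to base peak (0.524576) = 100: 31.51 : 100.00 : 59.12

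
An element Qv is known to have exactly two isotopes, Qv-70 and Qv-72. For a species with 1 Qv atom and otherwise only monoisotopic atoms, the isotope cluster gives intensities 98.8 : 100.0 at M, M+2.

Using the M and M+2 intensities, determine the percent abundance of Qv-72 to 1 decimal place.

If p is the fraction of Qv that is Qv-70, then I(M+2)/I(M) = [C(1,1)·p^0·(1−p)] / p^1 = 1·(1−p)/p = 100.0/98.8 = 1.0121
(1−p)/p = 1.0121/1 = 1.0121  ⇒  p = 1/(1 + 1.0121) = 0.4970
Qv-70: 49.7%, Qv-72: 50.3%.

50.3%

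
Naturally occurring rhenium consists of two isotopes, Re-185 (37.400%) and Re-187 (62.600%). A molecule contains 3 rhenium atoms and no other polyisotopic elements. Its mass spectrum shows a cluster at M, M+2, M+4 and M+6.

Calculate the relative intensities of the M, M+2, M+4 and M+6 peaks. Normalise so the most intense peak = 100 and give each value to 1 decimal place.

11.9 : 59.7 : 100.0 : 55.8

Expanding (0.37400 + 0.62600)^3:
P(M) = 0.37400^3 = 0.052314
P(M+2) = 3 × 0.37400^2 × 0.62600^1 = 0.262687
P(M+4) = 3 × 0.37400^1 × 0.62600^2 = 0.439685
P(M+6) = 0.62600^3 = 0.245314
The M+4 peak is largest (0.439685); scaling to 100 gives 11.9 : 59.7 : 100.0 : 55.8.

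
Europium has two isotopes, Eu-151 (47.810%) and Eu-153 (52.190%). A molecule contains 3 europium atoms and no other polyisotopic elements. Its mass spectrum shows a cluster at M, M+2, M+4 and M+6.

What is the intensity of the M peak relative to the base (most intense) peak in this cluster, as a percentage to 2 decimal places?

27.97%

Binomial terms of (0.47810 + 0.52190)^3: M 0.1093, M+2 0.3579, M+4 0.3907, M+6 0.1422 → M+4 is the base peak.
P(M+4) = C(3,2) × 0.47810^1 × 0.52190^2 = 3 × 0.4781 × 0.27237961 = 0.390674 (base)
P(M) = C(3,0) × 0.47810^3 × 0.52190^0 = 1 × 0.10928391 × 1.0000 = 0.109284
Relative intensity = 0.109284 / 0.390674 × 100 = 27.97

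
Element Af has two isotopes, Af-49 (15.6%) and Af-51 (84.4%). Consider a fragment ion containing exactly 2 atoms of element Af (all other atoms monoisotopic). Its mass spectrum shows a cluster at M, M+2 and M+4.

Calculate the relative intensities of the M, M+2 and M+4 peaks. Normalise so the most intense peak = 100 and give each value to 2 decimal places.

The 2 Af atoms are independent, so intensities follow the terms of (0.156 + 0.844)^2.
P(M) = 0.156^2 = 0.024336
P(M+2) = 2 × 0.156^1 × 0.844^1 = 0.263328
P(M+4) = 0.844^2 = 0.712336
The M+4 peak is largest (0.712336); scaling to 100 gives 3.42 : 36.97 : 100.00.

3.42 : 36.97 : 100.00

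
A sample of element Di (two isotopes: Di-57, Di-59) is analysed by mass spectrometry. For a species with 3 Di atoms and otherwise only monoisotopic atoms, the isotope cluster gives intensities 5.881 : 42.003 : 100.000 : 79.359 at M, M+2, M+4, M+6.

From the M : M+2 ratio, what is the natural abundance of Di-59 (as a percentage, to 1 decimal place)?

If p is the fraction of Di that is Di-57, then I(M+2)/I(M) = [C(3,1)·p^2·(1−p)] / p^3 = 3·(1−p)/p = 42.003/5.881 = 7.1422
(1−p)/p = 7.1422/3 = 2.3807  ⇒  p = 1/(1 + 2.3807) = 0.2958
Di-57: 29.6%, Di-59: 70.4%.

70.4%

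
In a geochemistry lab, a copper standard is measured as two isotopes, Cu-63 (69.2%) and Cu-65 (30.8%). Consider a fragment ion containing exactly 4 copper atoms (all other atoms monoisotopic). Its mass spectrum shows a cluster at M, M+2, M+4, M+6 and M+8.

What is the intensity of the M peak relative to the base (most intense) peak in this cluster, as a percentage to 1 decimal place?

Term probabilities: M 0.2293, M+2 0.4083, M+4 0.2726, M+6 0.0809, M+8 0.0090. Base peak = M+2.
P(M+2) = C(4,1) × 0.692^3 × 0.308^1 = 4 × 0.33137389 × 0.3080 = 0.408253 (base)
P(M) = C(4,0) × 0.692^4 × 0.308^0 = 1 × 0.22931073 × 1.0000 = 0.229311
Relative intensity = 0.229311 / 0.408253 × 100 = 56.2

56.2%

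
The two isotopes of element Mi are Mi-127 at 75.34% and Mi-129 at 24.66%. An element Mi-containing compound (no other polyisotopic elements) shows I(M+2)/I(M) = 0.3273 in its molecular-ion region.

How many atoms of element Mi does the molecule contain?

1

The M+2/M ratio from n Mi atoms is n · q/p = n · 0.2466/0.7534.
n = 0.3273 × 0.7534/0.2466 = 1.00 ≈ 1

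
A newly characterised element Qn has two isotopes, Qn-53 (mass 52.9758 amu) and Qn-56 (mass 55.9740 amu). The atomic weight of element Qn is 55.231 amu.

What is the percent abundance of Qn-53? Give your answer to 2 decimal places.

24.78%

Writing the weighted mean with unknown fraction x of Qn-53:
52.9758·x + 55.9740·(1 − x) = 55.231
(52.9758 − 55.9740)·x = 55.231 − 55.9740
x = -0.7430 / -2.9982 = 0.24782 → 24.78% Qn-53, 75.22% Qn-56.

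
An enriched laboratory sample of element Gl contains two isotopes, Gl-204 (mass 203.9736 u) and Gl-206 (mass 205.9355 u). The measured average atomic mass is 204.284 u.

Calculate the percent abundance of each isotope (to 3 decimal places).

Gl-204: 84.179%, Gl-206: 15.821%

Writing the weighted mean with unknown fraction x of Gl-204:
203.9736·x + 205.9355·(1 − x) = 204.284
(203.9736 − 205.9355)·x = 204.284 − 205.9355
x = -1.6515 / -1.9619 = 0.84179 → 84.179% Gl-204, 15.821% Gl-206.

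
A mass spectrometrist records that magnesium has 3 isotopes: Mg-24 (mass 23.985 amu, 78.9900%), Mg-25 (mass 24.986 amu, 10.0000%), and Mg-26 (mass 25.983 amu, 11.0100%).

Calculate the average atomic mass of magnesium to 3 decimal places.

The abundance-weighted mean is 0.789900 × 23.985 + 0.100000 × 24.986 + 0.110100 × 25.983
= 18.9458 + 2.4986 + 2.8607 = 24.3051 amu

24.305 amu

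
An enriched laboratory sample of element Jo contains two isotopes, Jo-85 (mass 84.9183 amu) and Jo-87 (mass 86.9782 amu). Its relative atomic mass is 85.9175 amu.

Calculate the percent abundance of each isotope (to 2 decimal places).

Jo-85: 51.49%, Jo-87: 48.51%

Let x be the fractional abundance of Jo-85; then Jo-87 has abundance 1 − x.
84.9183·x + 86.9782·(1 − x) = 85.9175
(84.9183 − 86.9782)·x = 85.9175 − 86.9782
x = -1.0607 / -2.0599 = 0.51493 → 51.49% Jo-85, 48.51% Jo-87.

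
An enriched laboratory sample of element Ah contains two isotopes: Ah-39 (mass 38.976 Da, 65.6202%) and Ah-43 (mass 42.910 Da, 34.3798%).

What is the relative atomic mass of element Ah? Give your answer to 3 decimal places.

40.329 Da

The abundance-weighted mean is 0.656202 × 38.976 + 0.343798 × 42.910
= 25.5761 + 14.7524 = 40.3285 Da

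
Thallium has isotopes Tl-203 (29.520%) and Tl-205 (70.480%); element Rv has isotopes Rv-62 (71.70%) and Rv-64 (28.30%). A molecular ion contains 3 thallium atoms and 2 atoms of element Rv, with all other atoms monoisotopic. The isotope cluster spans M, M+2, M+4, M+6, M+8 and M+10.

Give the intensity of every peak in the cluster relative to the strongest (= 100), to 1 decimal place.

Thallium pattern (n=3): 0.02572463 : 0.18425524 : 0.43991564 : 0.35010449
Element Rv pattern (n=2): 0.514089 : 0.405822 : 0.080089
Convolve the two distributions (both contribute in 2-u steps):
  M: 0.02572463×0.514089 = 0.013225
  M+2: 0.02572463×0.405822 + 0.18425524×0.514089 = 0.105163
  M+4: 0.02572463×0.080089 + 0.18425524×0.405822 + 0.43991564×0.514089 = 0.302991
  M+6: 0.18425524×0.080089 + 0.43991564×0.405822 + 0.35010449×0.514089 = 0.373269
  M+8: 0.43991564×0.080089 + 0.35010449×0.405822 = 0.177313
  M+10: 0.35010449×0.080089 = 0.028040
Scale to base peak (0.373269) = 100: 3.5 : 28.2 : 81.2 : 100.0 : 47.5 : 7.5

3.5 : 28.2 : 81.2 : 100.0 : 47.5 : 7.5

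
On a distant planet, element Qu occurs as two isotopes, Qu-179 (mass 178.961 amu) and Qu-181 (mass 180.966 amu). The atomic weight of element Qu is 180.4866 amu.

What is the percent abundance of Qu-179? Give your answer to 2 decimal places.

Writing the weighted mean with unknown fraction x of Qu-179:
178.961·x + 180.966·(1 − x) = 180.4866
(178.961 − 180.966)·x = 180.4866 − 180.966
x = -0.4794 / -2.005 = 0.23910 → 23.91% Qu-179, 76.09% Qu-181.

23.91%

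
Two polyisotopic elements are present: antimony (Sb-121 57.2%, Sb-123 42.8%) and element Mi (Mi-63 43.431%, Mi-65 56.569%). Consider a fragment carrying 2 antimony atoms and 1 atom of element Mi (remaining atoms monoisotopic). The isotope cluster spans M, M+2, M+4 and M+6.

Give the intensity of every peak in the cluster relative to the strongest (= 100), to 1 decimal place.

35.7 : 100.0 : 89.6 : 26.1

Antimony pattern (n=2): 0.327184 : 0.489632 : 0.183184
Element Mi pattern (n=1): 0.43431 : 0.56569
Convolve the two distributions (both contribute in 2-u steps):
  M: 0.327184×0.43431 = 0.142099
  M+2: 0.327184×0.56569 + 0.489632×0.43431 = 0.397737
  M+4: 0.489632×0.56569 + 0.183184×0.43431 = 0.356539
  M+6: 0.183184×0.56569 = 0.103625
Scale to base peak (0.397737) = 100: 35.7 : 100.0 : 89.6 : 26.1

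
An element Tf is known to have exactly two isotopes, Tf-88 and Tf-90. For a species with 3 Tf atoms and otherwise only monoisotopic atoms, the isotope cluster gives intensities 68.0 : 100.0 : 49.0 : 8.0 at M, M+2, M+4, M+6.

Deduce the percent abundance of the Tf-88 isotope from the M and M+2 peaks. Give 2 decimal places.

67.11%

Let p = fractional abundance of Tf-88. I(M+2)/I(M) = [C(3,1)·p^2·(1−p)] / p^3 = 3·(1−p)/p = 100.0/68.0 = 1.4706
(1−p)/p = 1.4706/3 = 0.4902  ⇒  p = 1/(1 + 0.4902) = 0.6711
Tf-88: 67.11%, Tf-90: 32.89%.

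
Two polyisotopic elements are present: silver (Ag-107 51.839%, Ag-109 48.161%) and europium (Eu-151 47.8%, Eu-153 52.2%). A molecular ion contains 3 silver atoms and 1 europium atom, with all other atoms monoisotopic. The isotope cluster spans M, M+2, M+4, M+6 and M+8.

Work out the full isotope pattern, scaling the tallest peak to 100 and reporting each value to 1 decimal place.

17.8 : 68.9 : 100.0 : 64.4 : 15.5

Silver pattern (n=3): 0.13930601 : 0.38826655 : 0.36071887 : 0.11170857
Europium pattern (n=1): 0.4780 : 0.5220
Convolve the two distributions (both contribute in 2-u steps):
  M: 0.13930601×0.4780 = 0.066588
  M+2: 0.13930601×0.5220 + 0.38826655×0.4780 = 0.258309
  M+4: 0.38826655×0.5220 + 0.36071887×0.4780 = 0.375099
  M+6: 0.36071887×0.5220 + 0.11170857×0.4780 = 0.241692
  M+8: 0.11170857×0.5220 = 0.058312
Scale to base peak (0.375099) = 100: 17.8 : 68.9 : 100.0 : 64.4 : 15.5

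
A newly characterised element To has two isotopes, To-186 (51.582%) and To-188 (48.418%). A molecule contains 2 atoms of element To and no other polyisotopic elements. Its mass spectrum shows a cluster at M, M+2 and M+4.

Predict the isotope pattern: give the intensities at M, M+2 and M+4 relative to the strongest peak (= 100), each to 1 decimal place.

53.3 : 100.0 : 46.9

The 2 To atoms are independent, so intensities follow the terms of (0.51582 + 0.48418)^2.
P(M) = 0.51582^2 = 0.266070
P(M+2) = 2 × 0.51582^1 × 0.48418^1 = 0.499499
P(M+4) = 0.48418^2 = 0.234430
The M+2 peak is largest (0.499499); scaling to 100 gives 53.3 : 100.0 : 46.9.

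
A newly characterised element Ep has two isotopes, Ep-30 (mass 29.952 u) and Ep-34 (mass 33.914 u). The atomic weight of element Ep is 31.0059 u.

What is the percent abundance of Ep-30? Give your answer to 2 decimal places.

73.40%

With x = fraction of Ep-30 (so Ep-34 is 1 − x):
29.952·x + 33.914·(1 − x) = 31.0059
(29.952 − 33.914)·x = 31.0059 − 33.914
x = -2.9081 / -3.962 = 0.73400 → 73.40% Ep-30, 26.60% Ep-34.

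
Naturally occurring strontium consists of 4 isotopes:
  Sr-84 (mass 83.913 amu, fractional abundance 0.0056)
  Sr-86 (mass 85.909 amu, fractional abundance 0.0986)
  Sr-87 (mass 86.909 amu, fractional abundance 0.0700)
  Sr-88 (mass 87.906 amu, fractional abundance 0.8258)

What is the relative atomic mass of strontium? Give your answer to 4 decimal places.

87.6169 amu

Average mass = Σ (abundance × isotope mass) = 0.0056 × 83.913 + 0.0986 × 85.909 + 0.0700 × 86.909 + 0.8258 × 87.906
= 0.46991 + 8.47063 + 6.08363 + 72.59277 = 87.61694 amu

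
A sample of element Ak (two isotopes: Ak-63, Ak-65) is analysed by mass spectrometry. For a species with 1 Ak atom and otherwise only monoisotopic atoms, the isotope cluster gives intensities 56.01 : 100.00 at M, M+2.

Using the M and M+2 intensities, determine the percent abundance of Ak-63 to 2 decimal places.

Let p = fractional abundance of Ak-63. I(M+2)/I(M) = [C(1,1)·p^0·(1−p)] / p^1 = 1·(1−p)/p = 100.00/56.01 = 1.7854
(1−p)/p = 1.7854/1 = 1.7854  ⇒  p = 1/(1 + 1.7854) = 0.3590
Ak-63: 35.90%, Ak-65: 64.10%.

35.90%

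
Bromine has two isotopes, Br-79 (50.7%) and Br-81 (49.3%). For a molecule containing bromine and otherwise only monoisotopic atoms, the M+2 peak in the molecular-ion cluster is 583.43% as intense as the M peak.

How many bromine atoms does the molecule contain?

For n independent Br atoms, I(M+2)/I(M) = n · (abundance Br-81) / (abundance Br-79) = n · 0.493/0.507.
n = 5.8343 × 0.507/0.493 = 6.00 ≈ 6

6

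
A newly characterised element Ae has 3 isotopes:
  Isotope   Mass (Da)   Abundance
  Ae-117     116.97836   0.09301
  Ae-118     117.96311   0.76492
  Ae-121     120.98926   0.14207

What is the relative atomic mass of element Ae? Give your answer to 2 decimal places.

118.30 Da

Ar = Σ fᵢ·mᵢ = 0.09301 × 116.97836 + 0.76492 × 117.96311 + 0.14207 × 120.98926
= 10.880157 + 90.232342 + 17.188944 = 118.301443 Da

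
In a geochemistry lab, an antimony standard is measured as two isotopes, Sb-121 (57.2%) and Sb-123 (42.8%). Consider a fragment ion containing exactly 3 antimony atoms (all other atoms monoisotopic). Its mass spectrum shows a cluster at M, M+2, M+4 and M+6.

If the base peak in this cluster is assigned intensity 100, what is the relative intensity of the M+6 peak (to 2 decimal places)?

18.66

(0.572 + 0.428)^3 gives M 0.1871, M+2 0.4201, M+4 0.3143, M+6 0.0784; the largest is M+2.
P(M+2) = C(3,1) × 0.572^2 × 0.428^1 = 3 × 0.327184 × 0.4280 = 0.420104 (base)
P(M+6) = C(3,3) × 0.572^0 × 0.428^3 = 1 × 1.0000 × 0.07840275 = 0.078403
Relative intensity = 0.078403 / 0.420104 × 100 = 18.66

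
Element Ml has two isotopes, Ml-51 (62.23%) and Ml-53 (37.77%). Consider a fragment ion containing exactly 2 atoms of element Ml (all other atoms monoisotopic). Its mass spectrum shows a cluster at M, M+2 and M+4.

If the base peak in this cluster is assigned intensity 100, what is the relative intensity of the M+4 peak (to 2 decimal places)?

Binomial terms of (0.6223 + 0.3777)^2: M 0.3873, M+2 0.4701, M+4 0.1427 → M+2 is the base peak.
P(M+2) = C(2,1) × 0.6223^1 × 0.3777^1 = 2 × 0.6223 × 0.3777 = 0.470085 (base)
P(M+4) = C(2,2) × 0.6223^0 × 0.3777^2 = 1 × 1.0000 × 0.14265729 = 0.142657
Relative intensity = 0.142657 / 0.470085 × 100 = 30.35

30.35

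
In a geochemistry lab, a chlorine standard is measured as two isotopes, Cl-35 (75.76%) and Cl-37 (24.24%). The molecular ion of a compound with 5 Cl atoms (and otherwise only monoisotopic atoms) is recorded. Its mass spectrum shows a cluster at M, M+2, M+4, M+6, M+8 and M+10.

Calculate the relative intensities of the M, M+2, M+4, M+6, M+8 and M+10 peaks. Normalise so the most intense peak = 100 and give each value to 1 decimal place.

62.5 : 100.0 : 64.0 : 20.5 : 3.3 : 0.2

Expanding (0.7576 + 0.2424)^5:
P(M) = 0.7576^5 = 0.249574
P(M+2) = 5 × 0.7576^4 × 0.2424^1 = 0.399266
P(M+4) = 10 × 0.7576^3 × 0.2424^2 = 0.255497
P(M+6) = 10 × 0.7576^2 × 0.2424^3 = 0.081748
P(M+8) = 5 × 0.7576^1 × 0.2424^4 = 0.013078
P(M+10) = 0.2424^5 = 0.000837
The M+2 peak is largest (0.399266); scaling to 100 gives 62.5 : 100.0 : 64.0 : 20.5 : 3.3 : 0.2.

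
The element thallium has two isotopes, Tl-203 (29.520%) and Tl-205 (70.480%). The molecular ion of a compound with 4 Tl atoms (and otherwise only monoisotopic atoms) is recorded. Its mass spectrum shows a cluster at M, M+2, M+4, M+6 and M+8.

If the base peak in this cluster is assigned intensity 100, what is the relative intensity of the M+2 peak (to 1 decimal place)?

Term probabilities: M 0.0076, M+2 0.0725, M+4 0.2597, M+6 0.4134, M+8 0.2468. Base peak = M+6.
P(M+6) = C(4,3) × 0.29520^1 × 0.70480^3 = 4 × 0.2952 × 0.35010449 = 0.413403 (base)
P(M+2) = C(4,1) × 0.29520^3 × 0.70480^1 = 4 × 0.02572463 × 0.7048 = 0.072523
Relative intensity = 0.072523 / 0.413403 × 100 = 17.5

17.5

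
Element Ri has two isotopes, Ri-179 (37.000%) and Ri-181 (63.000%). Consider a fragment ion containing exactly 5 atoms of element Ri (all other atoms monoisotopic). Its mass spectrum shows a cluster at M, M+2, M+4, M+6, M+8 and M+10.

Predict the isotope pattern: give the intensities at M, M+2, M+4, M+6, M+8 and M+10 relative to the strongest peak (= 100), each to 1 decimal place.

Each Ri atom is independently Ri-179 (p = 0.37000) or Ri-181 (q = 0.63000); the cluster is the binomial expansion (p + q)^5.
P(M) = 0.37000^5 = 0.006934
P(M+2) = 5 × 0.37000^4 × 0.63000^1 = 0.059036
P(M+4) = 10 × 0.37000^3 × 0.63000^2 = 0.201042
P(M+6) = 10 × 0.37000^2 × 0.63000^3 = 0.342314
P(M+8) = 5 × 0.37000^1 × 0.63000^4 = 0.291430
P(M+10) = 0.63000^5 = 0.099244
The M+6 peak is largest (0.342314); scaling to 100 gives 2.0 : 17.2 : 58.7 : 100.0 : 85.1 : 29.0.

2.0 : 17.2 : 58.7 : 100.0 : 85.1 : 29.0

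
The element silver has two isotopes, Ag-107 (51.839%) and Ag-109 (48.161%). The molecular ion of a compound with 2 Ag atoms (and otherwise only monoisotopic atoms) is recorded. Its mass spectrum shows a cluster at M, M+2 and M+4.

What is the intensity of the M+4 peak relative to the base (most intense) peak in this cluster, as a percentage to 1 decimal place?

Binomial terms of (0.51839 + 0.48161)^2: M 0.2687, M+2 0.4993, M+4 0.2319 → M+2 is the base peak.
P(M+2) = C(2,1) × 0.51839^1 × 0.48161^1 = 2 × 0.51839 × 0.48161 = 0.499324 (base)
P(M+4) = C(2,2) × 0.51839^0 × 0.48161^2 = 1 × 1.0000 × 0.23194819 = 0.231948
Relative intensity = 0.231948 / 0.499324 × 100 = 46.5

46.5%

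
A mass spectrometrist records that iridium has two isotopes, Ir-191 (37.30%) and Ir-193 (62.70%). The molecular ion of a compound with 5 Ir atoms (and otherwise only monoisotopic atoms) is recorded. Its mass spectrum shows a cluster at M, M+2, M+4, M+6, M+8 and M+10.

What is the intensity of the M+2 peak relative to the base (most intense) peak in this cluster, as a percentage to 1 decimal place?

(0.3730 + 0.6270)^5 gives M 0.0072, M+2 0.0607, M+4 0.2040, M+6 0.3429, M+8 0.2882, M+10 0.0969; the largest is M+6.
P(M+6) = C(5,3) × 0.3730^2 × 0.6270^3 = 10 × 0.139129 × 0.24649188 = 0.342942 (base)
P(M+2) = C(5,1) × 0.3730^4 × 0.6270^1 = 5 × 0.01935688 × 0.6270 = 0.060684
Relative intensity = 0.060684 / 0.342942 × 100 = 17.7

17.7%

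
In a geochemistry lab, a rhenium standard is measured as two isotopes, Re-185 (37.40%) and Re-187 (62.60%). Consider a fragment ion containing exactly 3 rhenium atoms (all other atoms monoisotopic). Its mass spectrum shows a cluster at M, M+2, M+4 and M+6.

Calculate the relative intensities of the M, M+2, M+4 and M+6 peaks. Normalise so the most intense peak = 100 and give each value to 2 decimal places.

Expanding (0.3740 + 0.6260)^3:
P(M) = 0.3740^3 = 0.052314
P(M+2) = 3 × 0.3740^2 × 0.6260^1 = 0.262687
P(M+4) = 3 × 0.3740^1 × 0.6260^2 = 0.439685
P(M+6) = 0.6260^3 = 0.245314
The M+4 peak is largest (0.439685); scaling to 100 gives 11.90 : 59.74 : 100.00 : 55.79.

11.90 : 59.74 : 100.00 : 55.79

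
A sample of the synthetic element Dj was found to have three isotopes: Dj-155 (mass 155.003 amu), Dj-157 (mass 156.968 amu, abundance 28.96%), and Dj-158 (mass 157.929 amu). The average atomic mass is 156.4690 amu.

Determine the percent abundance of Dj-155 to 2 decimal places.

40.39%

Let x and y be the fractions of Dj-155 and Dj-158. Then x + y = 1 − 0.2896 = 0.7104 and 155.003x + 157.929y = 156.4690 − 0.2896×156.968 = 111.0110672.
Substituting: 155.003x + 157.929(0.7104 − x) = 111.0110672
(155.003 − 157.929)x = -1.1816944  ⇒  x = 0.40386, y = 0.30654
Dj-155: 40.39%, Dj-158: 30.65%.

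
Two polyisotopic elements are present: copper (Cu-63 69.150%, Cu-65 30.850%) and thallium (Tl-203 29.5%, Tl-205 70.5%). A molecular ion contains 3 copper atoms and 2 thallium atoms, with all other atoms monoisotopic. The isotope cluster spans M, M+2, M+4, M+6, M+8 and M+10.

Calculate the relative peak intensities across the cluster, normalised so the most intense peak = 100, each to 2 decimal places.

Copper pattern (n=3): 0.33065611 : 0.44254842 : 0.19743483 : 0.02936064
Thallium pattern (n=2): 0.087025 : 0.41595 : 0.497025
Convolve the two distributions (both contribute in 2-u steps):
  M: 0.33065611×0.087025 = 0.028775
  M+2: 0.33065611×0.41595 + 0.44254842×0.087025 = 0.176049
  M+4: 0.33065611×0.497025 + 0.44254842×0.41595 + 0.19743483×0.087025 = 0.365604
  M+6: 0.44254842×0.497025 + 0.19743483×0.41595 + 0.02936064×0.087025 = 0.304636
  M+8: 0.19743483×0.497025 + 0.02936064×0.41595 = 0.110343
  M+10: 0.02936064×0.497025 = 0.014593
Scale to base peak (0.365604) = 100: 7.87 : 48.15 : 100.00 : 83.32 : 30.18 : 3.99

7.87 : 48.15 : 100.00 : 83.32 : 30.18 : 3.99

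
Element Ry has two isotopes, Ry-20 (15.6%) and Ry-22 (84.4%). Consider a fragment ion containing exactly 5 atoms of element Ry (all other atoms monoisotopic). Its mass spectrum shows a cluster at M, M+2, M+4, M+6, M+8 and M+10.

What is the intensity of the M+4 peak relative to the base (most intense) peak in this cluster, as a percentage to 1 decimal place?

6.3%

Term probabilities: M 0.0001, M+2 0.0025, M+4 0.0270, M+6 0.1463, M+8 0.3958, M+10 0.4283. Base peak = M+10.
P(M+10) = C(5,5) × 0.156^0 × 0.844^5 = 1 × 1.0000 × 0.42826465 = 0.428265 (base)
P(M+4) = C(5,2) × 0.156^3 × 0.844^2 = 10 × 0.00379642 × 0.712336 = 0.027043
Relative intensity = 0.027043 / 0.428265 × 100 = 6.3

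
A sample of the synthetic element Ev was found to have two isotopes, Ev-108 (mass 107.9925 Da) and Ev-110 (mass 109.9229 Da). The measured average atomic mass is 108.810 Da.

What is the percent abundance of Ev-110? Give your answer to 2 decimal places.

42.35%

With x = fraction of Ev-108 (so Ev-110 is 1 − x):
107.9925·x + 109.9229·(1 − x) = 108.810
(107.9925 − 109.9229)·x = 108.810 − 109.9229
x = -1.1129 / -1.9304 = 0.57651 → 57.65% Ev-108, 42.35% Ev-110.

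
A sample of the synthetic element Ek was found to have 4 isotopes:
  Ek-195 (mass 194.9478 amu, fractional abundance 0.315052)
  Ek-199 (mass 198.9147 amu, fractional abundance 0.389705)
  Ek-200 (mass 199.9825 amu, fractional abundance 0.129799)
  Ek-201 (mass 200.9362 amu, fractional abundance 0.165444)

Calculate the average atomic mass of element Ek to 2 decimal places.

Ar = Σ fᵢ·mᵢ = 0.315052 × 194.9478 + 0.389705 × 198.9147 + 0.129799 × 199.9825 + 0.165444 × 200.9362
= 61.41869 + 77.51805 + 25.95753 + 33.24369 = 198.13796 amu

198.14 amu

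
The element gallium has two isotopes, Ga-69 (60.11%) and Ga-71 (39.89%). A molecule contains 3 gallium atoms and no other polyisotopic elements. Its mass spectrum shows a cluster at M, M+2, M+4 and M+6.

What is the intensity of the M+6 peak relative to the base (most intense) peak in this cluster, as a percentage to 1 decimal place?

Binomial terms of (0.6011 + 0.3989)^3: M 0.2172, M+2 0.4324, M+4 0.2869, M+6 0.0635 → M+2 is the base peak.
P(M+2) = C(3,1) × 0.6011^2 × 0.3989^1 = 3 × 0.36132121 × 0.3989 = 0.432393 (base)
P(M+6) = C(3,3) × 0.6011^0 × 0.3989^3 = 1 × 1.0000 × 0.06347345 = 0.063473
Relative intensity = 0.063473 / 0.432393 × 100 = 14.7

14.7%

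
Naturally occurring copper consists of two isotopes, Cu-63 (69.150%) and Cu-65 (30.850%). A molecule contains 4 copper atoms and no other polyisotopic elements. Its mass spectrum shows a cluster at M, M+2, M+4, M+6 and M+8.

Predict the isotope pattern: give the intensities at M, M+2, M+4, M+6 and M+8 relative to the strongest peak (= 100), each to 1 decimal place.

Expanding (0.69150 + 0.30850)^4:
P(M) = 0.69150^4 = 0.228649
P(M+2) = 4 × 0.69150^3 × 0.30850^1 = 0.408030
P(M+4) = 6 × 0.69150^2 × 0.30850^2 = 0.273052
P(M+6) = 4 × 0.69150^1 × 0.30850^3 = 0.081212
P(M+8) = 0.30850^4 = 0.009058
The M+2 peak is largest (0.408030); scaling to 100 gives 56.0 : 100.0 : 66.9 : 19.9 : 2.2.

56.0 : 100.0 : 66.9 : 19.9 : 2.2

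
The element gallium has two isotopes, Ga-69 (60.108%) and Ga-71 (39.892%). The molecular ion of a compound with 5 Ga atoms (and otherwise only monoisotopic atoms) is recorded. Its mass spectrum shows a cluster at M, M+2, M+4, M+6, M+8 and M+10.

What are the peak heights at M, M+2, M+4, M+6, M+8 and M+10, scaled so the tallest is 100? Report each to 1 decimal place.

22.7 : 75.3 : 100.0 : 66.4 : 22.0 : 2.9

Each Ga atom is independently Ga-69 (p = 0.60108) or Ga-71 (q = 0.39892); the cluster is the binomial expansion (p + q)^5.
P(M) = 0.60108^5 = 0.078462
P(M+2) = 5 × 0.60108^4 × 0.39892^1 = 0.260366
P(M+4) = 10 × 0.60108^3 × 0.39892^2 = 0.345596
P(M+6) = 10 × 0.60108^2 × 0.39892^3 = 0.229362
P(M+8) = 5 × 0.60108^1 × 0.39892^4 = 0.076111
P(M+10) = 0.39892^5 = 0.010103
The M+4 peak is largest (0.345596); scaling to 100 gives 22.7 : 75.3 : 100.0 : 66.4 : 22.0 : 2.9.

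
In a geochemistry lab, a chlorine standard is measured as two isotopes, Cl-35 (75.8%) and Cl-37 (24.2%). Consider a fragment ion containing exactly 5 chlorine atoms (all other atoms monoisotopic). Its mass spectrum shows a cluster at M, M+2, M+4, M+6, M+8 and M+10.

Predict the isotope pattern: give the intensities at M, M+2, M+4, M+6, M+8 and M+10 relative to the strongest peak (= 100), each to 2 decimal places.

62.64 : 100.00 : 63.85 : 20.39 : 3.25 : 0.21

The 5 Cl atoms are independent, so intensities follow the terms of (0.758 + 0.242)^5.
P(M) = 0.758^5 = 0.250234
P(M+2) = 5 × 0.758^4 × 0.242^1 = 0.399450
P(M+4) = 10 × 0.758^3 × 0.242^2 = 0.255058
P(M+6) = 10 × 0.758^2 × 0.242^3 = 0.081430
P(M+8) = 5 × 0.758^1 × 0.242^4 = 0.012999
P(M+10) = 0.242^5 = 0.000830
The M+2 peak is largest (0.399450); scaling to 100 gives 62.64 : 100.00 : 63.85 : 20.39 : 3.25 : 0.21.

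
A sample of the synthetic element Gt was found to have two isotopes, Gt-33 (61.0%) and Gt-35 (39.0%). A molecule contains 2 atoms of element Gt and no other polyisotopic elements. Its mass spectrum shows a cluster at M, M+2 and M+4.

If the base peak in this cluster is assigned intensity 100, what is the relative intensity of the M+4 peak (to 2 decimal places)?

31.97

Term probabilities: M 0.3721, M+2 0.4758, M+4 0.1521. Base peak = M+2.
P(M+2) = C(2,1) × 0.610^1 × 0.390^1 = 2 × 0.6100 × 0.3900 = 0.475800 (base)
P(M+4) = C(2,2) × 0.610^0 × 0.390^2 = 1 × 1.0000 × 0.1521 = 0.152100
Relative intensity = 0.152100 / 0.475800 × 100 = 31.97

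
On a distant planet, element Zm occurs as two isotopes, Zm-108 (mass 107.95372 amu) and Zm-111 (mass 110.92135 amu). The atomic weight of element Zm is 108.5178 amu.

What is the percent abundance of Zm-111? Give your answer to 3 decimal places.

Writing the weighted mean with unknown fraction x of Zm-108:
107.95372·x + 110.92135·(1 − x) = 108.5178
(107.95372 − 110.92135)·x = 108.5178 − 110.92135
x = -2.40355 / -2.96763 = 0.80992 → 80.992% Zm-108, 19.008% Zm-111.

19.008%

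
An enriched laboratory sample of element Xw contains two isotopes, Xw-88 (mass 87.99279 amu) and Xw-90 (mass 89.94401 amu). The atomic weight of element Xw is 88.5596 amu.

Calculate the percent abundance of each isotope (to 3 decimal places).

With x = fraction of Xw-88 (so Xw-90 is 1 − x):
87.99279·x + 89.94401·(1 − x) = 88.5596
(87.99279 − 89.94401)·x = 88.5596 − 89.94401
x = -1.38441 / -1.95122 = 0.70951 → 70.951% Xw-88, 29.049% Xw-90.

Xw-88: 70.951%, Xw-90: 29.049%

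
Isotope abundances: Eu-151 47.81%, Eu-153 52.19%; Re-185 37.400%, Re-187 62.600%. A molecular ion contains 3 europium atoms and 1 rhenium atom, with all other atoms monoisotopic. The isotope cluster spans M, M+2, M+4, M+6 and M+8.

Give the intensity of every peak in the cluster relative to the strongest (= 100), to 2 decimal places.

Europium pattern (n=3): 0.10928391 : 0.3578871 : 0.39067407 : 0.14215492
Rhenium pattern (n=1): 0.3740 : 0.6260
Convolve the two distributions (both contribute in 2-u steps):
  M: 0.10928391×0.3740 = 0.040872
  M+2: 0.10928391×0.6260 + 0.3578871×0.3740 = 0.202262
  M+4: 0.3578871×0.6260 + 0.39067407×0.3740 = 0.370149
  M+6: 0.39067407×0.6260 + 0.14215492×0.3740 = 0.297728
  M+8: 0.14215492×0.6260 = 0.088989
Scale to base peak (0.370149) = 100: 11.04 : 54.64 : 100.00 : 80.43 : 24.04

11.04 : 54.64 : 100.00 : 80.43 : 24.04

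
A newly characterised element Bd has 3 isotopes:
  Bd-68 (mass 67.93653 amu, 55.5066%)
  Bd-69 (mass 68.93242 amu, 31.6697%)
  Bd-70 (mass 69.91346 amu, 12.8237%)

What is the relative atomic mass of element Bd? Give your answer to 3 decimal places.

Average mass = Σ (abundance × isotope mass) = 0.555066 × 67.93653 + 0.316697 × 68.93242 + 0.128237 × 69.91346
= 37.709258 + 21.830691 + 8.965492 = 68.505441 amu

68.505 amu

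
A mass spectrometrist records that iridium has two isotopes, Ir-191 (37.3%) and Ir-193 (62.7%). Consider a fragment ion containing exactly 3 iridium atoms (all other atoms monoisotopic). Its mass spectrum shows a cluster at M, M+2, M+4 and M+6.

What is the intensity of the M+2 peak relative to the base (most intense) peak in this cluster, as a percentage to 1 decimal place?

(0.373 + 0.627)^3 gives M 0.0519, M+2 0.2617, M+4 0.4399, M+6 0.2465; the largest is M+4.
P(M+4) = C(3,2) × 0.373^1 × 0.627^2 = 3 × 0.3730 × 0.393129 = 0.439911 (base)
P(M+2) = C(3,1) × 0.373^2 × 0.627^1 = 3 × 0.139129 × 0.6270 = 0.261702
Relative intensity = 0.261702 / 0.439911 × 100 = 59.5

59.5%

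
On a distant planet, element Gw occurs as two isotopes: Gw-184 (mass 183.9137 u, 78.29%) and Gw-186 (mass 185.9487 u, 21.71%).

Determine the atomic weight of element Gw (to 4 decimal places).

Ar = Σ fᵢ·mᵢ = 0.7829 × 183.9137 + 0.2171 × 185.9487
= 143.98604 + 40.36946 = 184.35550 u

184.3555 u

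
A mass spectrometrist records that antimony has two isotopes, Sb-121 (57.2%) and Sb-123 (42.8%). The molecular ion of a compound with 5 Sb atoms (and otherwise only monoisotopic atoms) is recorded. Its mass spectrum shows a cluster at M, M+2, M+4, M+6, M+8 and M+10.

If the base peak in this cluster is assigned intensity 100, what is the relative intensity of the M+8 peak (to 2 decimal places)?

Term probabilities: M 0.0612, M+2 0.2291, M+4 0.3428, M+6 0.2565, M+8 0.0960, M+10 0.0144. Base peak = M+4.
P(M+4) = C(5,2) × 0.572^3 × 0.428^2 = 10 × 0.18714925 × 0.183184 = 0.342827 (base)
P(M+8) = C(5,4) × 0.572^1 × 0.428^4 = 5 × 0.5720 × 0.03355638 = 0.095971
Relative intensity = 0.095971 / 0.342827 × 100 = 27.99

27.99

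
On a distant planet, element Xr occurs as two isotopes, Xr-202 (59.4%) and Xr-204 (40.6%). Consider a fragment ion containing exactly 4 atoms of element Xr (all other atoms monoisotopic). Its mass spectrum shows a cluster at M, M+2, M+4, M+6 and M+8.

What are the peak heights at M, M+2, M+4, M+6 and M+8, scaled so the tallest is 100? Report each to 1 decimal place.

The 4 Xr atoms are independent, so intensities follow the terms of (0.594 + 0.406)^4.
P(M) = 0.594^4 = 0.124493
P(M+2) = 4 × 0.594^3 × 0.406^1 = 0.340365
P(M+4) = 6 × 0.594^2 × 0.406^2 = 0.348960
P(M+6) = 4 × 0.594^1 × 0.406^3 = 0.159010
P(M+8) = 0.406^4 = 0.027171
The M+4 peak is largest (0.348960); scaling to 100 gives 35.7 : 97.5 : 100.0 : 45.6 : 7.8.

35.7 : 97.5 : 100.0 : 45.6 : 7.8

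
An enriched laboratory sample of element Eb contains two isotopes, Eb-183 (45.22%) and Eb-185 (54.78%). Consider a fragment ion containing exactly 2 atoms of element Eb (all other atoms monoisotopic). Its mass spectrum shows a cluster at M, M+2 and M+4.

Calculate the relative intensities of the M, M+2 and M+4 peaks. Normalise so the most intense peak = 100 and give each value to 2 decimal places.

Expanding (0.4522 + 0.5478)^2:
P(M) = 0.4522^2 = 0.204485
P(M+2) = 2 × 0.4522^1 × 0.5478^1 = 0.495430
P(M+4) = 0.5478^2 = 0.300085
The M+2 peak is largest (0.495430); scaling to 100 gives 41.27 : 100.00 : 60.57.

41.27 : 100.00 : 60.57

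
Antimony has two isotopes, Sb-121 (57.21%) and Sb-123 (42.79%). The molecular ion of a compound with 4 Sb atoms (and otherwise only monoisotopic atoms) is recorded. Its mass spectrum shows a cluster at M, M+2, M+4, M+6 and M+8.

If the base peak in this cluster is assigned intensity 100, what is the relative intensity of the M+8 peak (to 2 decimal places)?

9.32

Term probabilities: M 0.1071, M+2 0.3205, M+4 0.3596, M+6 0.1793, M+8 0.0335. Base peak = M+4.
P(M+4) = C(4,2) × 0.5721^2 × 0.4279^2 = 6 × 0.32729841 × 0.18309841 = 0.359567 (base)
P(M+8) = C(4,4) × 0.5721^0 × 0.4279^4 = 1 × 1.0000 × 0.03352503 = 0.033525
Relative intensity = 0.033525 / 0.359567 × 100 = 9.32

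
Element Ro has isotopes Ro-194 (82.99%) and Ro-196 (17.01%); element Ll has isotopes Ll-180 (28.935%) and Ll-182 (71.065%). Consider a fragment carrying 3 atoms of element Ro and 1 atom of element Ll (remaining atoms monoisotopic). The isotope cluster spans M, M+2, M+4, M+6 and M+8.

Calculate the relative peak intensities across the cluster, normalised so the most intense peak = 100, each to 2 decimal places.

Element Ro pattern (n=3): 0.57158035 : 0.35146097 : 0.072037 : 0.00492168
Element Ll pattern (n=1): 0.28935 : 0.71065
Convolve the two distributions (both contribute in 2-u steps):
  M: 0.57158035×0.28935 = 0.165387
  M+2: 0.57158035×0.71065 + 0.35146097×0.28935 = 0.507889
  M+4: 0.35146097×0.71065 + 0.072037×0.28935 = 0.270610
  M+6: 0.072037×0.71065 + 0.00492168×0.28935 = 0.052617
  M+8: 0.00492168×0.71065 = 0.003498
Scale to base peak (0.507889) = 100: 32.56 : 100.00 : 53.28 : 10.36 : 0.69

32.56 : 100.00 : 53.28 : 10.36 : 0.69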